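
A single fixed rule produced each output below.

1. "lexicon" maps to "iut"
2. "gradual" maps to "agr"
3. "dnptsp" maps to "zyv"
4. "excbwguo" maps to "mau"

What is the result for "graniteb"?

zkh

In each case the input is transformed by: shift every letter 6 places forward in the alphabet (wrapping around), then keep only the last 3 characters.
Starting from "graniteb": after the first operation, "mxgtozkh"; after the second, "zkh".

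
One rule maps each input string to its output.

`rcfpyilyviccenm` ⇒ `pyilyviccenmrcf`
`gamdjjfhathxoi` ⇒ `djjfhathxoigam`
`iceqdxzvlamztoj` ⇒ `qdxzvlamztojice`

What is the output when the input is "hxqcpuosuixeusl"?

cpuosuixeuslhxq

Looking at the pairs, the operation is to move the first 3 characters to the end (rotate left by 3).
On "hxqcpuosuixeusl" that produces "cpuosuixeuslhxq".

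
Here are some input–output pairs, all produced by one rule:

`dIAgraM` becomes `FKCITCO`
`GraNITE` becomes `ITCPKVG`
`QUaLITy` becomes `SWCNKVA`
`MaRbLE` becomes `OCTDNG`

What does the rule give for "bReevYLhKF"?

DTGGXANJMH

Looking at the pairs, the operation is to shift every letter 2 places forward in the alphabet (wrapping around), then convert every letter to uppercase.
Applying both steps to "bReevYLhKF": "dTggxANjMH", then "DTGGXANJMH".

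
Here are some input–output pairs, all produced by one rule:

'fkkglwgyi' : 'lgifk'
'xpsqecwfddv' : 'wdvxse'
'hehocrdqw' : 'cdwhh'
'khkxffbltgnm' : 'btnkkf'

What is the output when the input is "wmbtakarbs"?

The pattern: keep every other character starting from the first (positions 1st, 3rd, 5th, ...), then move the last 3 characters to the front (rotate right by 3).
Working it through for "wmbtakarbs": intermediate "wbaab", final "aabwb".

aabwb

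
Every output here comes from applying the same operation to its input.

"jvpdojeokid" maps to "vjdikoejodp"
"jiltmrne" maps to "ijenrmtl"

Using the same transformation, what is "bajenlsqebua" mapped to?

abaubeqslnej

What's happening: reverse the string, then move the last 2 characters to the front (rotate right by 2).
Working it through for "bajenlsqebua": intermediate "aubeqslnejab", final "abaubeqslnej".
(Check on "jvpdojeokid": → "dikoejodpvj" → "vjdikoejodp" ✓)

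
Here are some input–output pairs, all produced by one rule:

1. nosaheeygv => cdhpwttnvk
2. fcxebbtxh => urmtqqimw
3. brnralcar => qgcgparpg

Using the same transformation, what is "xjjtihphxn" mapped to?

In each case the input is transformed by: shift every letter 11 places backward in the alphabet (wrapping around).
Applying that to "xjjtihphxn" gives "myyixwewmc".

myyixwewmc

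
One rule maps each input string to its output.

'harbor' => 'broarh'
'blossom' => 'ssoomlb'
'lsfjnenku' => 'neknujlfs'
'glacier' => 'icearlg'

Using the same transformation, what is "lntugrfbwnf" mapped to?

wbnffrlgnut

In each case the input is transformed by: move the last 3 characters to the front (rotate right by 3), then take characters alternately from the front and the back (1st, last, 2nd, 2nd-last, ...).
Working it through for "lntugrfbwnf": intermediate "wnflntugrfb", final "wbnffrlgnut".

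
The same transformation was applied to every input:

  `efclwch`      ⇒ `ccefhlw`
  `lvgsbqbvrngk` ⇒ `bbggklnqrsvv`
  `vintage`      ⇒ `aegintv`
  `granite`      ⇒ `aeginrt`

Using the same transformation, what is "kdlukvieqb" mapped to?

bdeikklquv

The rule is to sort the characters into alphabetical order.
Applying that to "kdlukvieqb" gives "bdeikklquv".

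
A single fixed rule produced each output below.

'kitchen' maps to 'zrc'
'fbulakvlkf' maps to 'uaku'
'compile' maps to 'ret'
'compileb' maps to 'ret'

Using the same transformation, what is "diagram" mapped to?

svb

Rule — shift every letter 11 places backward in the alphabet (wrapping around), then keep one character in every 3, starting at position 1 (positions 1st, 4th, 7th, ...).
"diagram" → "sxpvgpb" → "svb".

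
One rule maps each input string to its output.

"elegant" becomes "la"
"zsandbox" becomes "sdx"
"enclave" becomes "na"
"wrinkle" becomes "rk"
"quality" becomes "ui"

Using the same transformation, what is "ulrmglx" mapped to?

Each output is the input with this applied: keep one character in every 3, starting at position 2 (positions 2nd, 5th, 8th, ...).
For "ulrmglx" the result is "lg".

lg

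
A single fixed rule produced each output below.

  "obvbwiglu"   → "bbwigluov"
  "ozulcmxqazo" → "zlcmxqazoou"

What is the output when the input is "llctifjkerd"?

ltifjkerdlc

What's happening: move the first 2 characters to the end (rotate left by 2), then swap the first and last characters.
For "llctifjkerd", step one produces "ctifjkerdll"; step two turns that into "ltifjkerdlc".
(Check on "ozulcmxqazo": → "ulcmxqazooz" → "zlcmxqazoou" ✓)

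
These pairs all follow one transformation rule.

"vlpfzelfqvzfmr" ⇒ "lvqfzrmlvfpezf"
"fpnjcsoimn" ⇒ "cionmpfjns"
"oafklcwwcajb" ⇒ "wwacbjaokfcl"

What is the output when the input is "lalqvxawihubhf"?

ahibufhalqlxvw

Each output is the input with this applied: swap each adjacent pair of characters (1↔2, 3↔4, ...), then swap the front and back halves of the string.
Working it through for "lalqvxawihubhf": intermediate "alqlxvwahibufh", final "ahibufhalqlxvw".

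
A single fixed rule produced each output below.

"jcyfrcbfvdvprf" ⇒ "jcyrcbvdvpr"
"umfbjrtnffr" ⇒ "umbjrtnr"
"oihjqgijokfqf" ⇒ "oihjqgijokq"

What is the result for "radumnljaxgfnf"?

radumnljaxgn

The rule is to remove every "f".
Doing the same to "radumnljaxgfnf": "radumnljaxgn".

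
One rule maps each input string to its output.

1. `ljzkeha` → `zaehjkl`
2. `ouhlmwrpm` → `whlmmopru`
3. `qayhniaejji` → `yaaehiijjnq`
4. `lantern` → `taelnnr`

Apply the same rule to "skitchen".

The transformation: sort the characters into alphabetical order, then move the last character to the front.
Starting from "skitchen": after the first operation, "cehiknst"; after the second, "tcehikns".

tcehikns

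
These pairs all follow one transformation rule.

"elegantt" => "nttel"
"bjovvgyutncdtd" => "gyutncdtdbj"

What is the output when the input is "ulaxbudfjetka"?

udfjetkaul

In each case the input is transformed by: move the first 2 characters to the end (rotate left by 2), then delete the first 3 characters.
Applying both steps to "ulaxbudfjetka": "axbudfjetkaul", then "udfjetkaul".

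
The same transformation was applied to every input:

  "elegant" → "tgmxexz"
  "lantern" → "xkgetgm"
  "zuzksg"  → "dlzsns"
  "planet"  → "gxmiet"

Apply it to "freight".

zamykxb

In each case the input is transformed by: move the last 3 characters to the front (rotate right by 3), then shift every letter 7 places backward in the alphabet (wrapping around).
Applying that to "freight" gives "zamykxb".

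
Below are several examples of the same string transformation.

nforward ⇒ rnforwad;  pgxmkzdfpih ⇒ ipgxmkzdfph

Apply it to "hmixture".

rhmixtue

The pattern: move the last character to the front, then swap the first and last characters.
Starting from "hmixture": after the first operation, "ehmixtur"; after the second, "rhmixtue".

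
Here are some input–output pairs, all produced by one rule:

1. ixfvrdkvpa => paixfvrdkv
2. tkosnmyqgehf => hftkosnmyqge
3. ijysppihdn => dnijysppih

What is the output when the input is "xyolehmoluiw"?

iwxyolehmolu

Each output is the input with this applied: move the last 2 characters to the front (rotate right by 2).
On "xyolehmoluiw" that produces "iwxyolehmolu".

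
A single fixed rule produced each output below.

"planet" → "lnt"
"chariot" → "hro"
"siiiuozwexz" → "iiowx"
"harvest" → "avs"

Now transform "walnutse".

ante

What's happening: keep every other character starting from the second (positions 2nd, 4th, 6th, ...).
On "walnutse" that produces "ante".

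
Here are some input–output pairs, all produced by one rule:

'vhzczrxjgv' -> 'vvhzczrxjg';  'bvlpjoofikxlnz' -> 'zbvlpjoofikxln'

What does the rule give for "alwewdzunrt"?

Looking at the pairs, the operation is to move the last character to the front.
For "alwewdzunrt" the result is "talwewdzunr".

talwewdzunr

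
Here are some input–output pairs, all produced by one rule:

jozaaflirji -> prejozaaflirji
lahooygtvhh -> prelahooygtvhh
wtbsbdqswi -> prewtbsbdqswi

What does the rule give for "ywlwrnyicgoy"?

preywlwrnyicgoy

What's happening: prepend "pre".
Applying that to "ywlwrnyicgoy" gives "preywlwrnyicgoy".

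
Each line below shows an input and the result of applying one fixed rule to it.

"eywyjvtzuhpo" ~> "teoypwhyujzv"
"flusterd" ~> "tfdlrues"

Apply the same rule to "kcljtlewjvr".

What's happening: take characters alternately from the front and the back (1st, last, 2nd, 2nd-last, ...), then move the last character to the front.
On "kcljtlewjvr": the first step gives "krcvljjwtel", and the second then gives "lkrcvljjwte".

lkrcvljjwte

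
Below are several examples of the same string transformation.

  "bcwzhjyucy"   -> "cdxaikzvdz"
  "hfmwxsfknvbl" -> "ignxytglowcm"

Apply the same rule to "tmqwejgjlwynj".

In each case the input is transformed by: shift every letter 1 place forward in the alphabet (wrapping around).
So "tmqwejgjlwynj" becomes "unrxfkhkmxzok".

unrxfkhkmxzok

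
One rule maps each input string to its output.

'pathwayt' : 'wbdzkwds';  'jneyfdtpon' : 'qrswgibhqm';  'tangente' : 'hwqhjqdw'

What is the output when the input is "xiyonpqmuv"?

yxptsqrbla

The transformation: reverse the string, then shift every letter 3 places forward in the alphabet (wrapping around).
"xiyonpqmuv" → "vumqpnoyix" → "yxptsqrbla".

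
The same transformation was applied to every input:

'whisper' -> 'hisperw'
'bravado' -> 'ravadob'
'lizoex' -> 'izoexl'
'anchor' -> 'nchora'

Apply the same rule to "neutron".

eutronn

Each output is the input with this applied: move the first character to the end.
For "neutron" the result is "eutronn".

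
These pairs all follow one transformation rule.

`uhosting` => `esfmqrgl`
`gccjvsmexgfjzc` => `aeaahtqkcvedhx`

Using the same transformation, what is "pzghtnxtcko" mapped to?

mnxefrlvrai

What's happening: shift every letter 2 places backward in the alphabet (wrapping around), then move the last character to the front.
On "pzghtnxtcko": the first step gives "nxefrlvraim", and the second then gives "mnxefrlvrai".
(Check on "gccjvsmexgfjzc": → "eaahtqkcvedhxa" → "aeaahtqkcvedhx" ✓)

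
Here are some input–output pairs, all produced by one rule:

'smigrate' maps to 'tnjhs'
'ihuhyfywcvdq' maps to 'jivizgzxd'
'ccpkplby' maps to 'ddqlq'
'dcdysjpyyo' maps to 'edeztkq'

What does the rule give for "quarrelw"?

The pattern: delete the last 3 characters, then shift every letter 1 place forward in the alphabet (wrapping around).
Doing the same to "quarrelw": "rvbss".

rvbss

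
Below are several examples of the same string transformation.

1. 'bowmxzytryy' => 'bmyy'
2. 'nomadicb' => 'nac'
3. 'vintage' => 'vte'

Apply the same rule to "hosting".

htg

What's happening: keep one character in every 3, starting at position 1 (positions 1st, 4th, 7th, ...).
"hosting" → "htg".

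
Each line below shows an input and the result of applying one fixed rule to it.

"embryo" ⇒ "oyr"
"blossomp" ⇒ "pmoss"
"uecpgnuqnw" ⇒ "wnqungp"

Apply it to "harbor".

The rule is to delete the first 3 characters, then reverse the string.
Applying both steps to "harbor": "bor", then "rob".

rob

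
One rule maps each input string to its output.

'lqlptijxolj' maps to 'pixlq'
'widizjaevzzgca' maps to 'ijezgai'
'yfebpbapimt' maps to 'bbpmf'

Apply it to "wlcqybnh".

The pattern: keep every other character starting from the second (positions 2nd, 4th, 6th, ...), then move the first character to the end.
Starting from "wlcqybnh": after the first operation, "lqbh"; after the second, "qbhl".

qbhl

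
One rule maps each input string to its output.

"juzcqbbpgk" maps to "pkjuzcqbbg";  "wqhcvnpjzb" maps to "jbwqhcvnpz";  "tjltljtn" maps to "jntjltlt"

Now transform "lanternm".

Each output is the input with this applied: move the last 2 characters to the front (rotate right by 2), then swap the first and last characters.
For "lanternm" the result is "rmlanten".
(Check on "juzcqbbpgk": → "gkjuzcqbbp" → "pkjuzcqbbg" ✓)

rmlanten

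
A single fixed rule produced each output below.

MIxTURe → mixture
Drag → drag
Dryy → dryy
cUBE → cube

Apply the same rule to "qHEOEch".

qheoech

The pattern: convert every letter to lowercase.
For "qHEOEch" the result is "qheoech".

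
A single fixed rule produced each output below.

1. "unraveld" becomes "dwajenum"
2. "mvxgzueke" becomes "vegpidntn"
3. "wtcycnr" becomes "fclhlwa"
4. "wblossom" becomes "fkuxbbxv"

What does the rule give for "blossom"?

Each output is the input with this applied: shift every letter 9 places forward in the alphabet (wrapping around).
On "blossom" that produces "kuxbbxv".

kuxbbxv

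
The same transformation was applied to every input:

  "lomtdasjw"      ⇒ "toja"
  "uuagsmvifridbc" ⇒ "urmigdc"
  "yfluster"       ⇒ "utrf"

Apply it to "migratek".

What's happening: keep every other character starting from the second (positions 2nd, 4th, 6th, ...), then sort the characters into reverse alphabetical order.
Working it through for "migratek": intermediate "irtk", final "trki".
(Check on "yfluster": → "futr" → "utrf" ✓)

trki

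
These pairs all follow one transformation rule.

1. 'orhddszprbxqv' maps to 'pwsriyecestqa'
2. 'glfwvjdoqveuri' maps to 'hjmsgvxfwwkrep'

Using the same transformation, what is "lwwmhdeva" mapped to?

Each output is the input with this applied: take characters alternately from the front and the back (1st, last, 2nd, 2nd-last, ...), then shift every letter 1 place forward in the alphabet (wrapping around).
"lwwmhdeva" → "lawvwemdh" → "mbxwxfnei".
(Check on "orhddszprbxqv": → "ovrqhxdbdrspz" → "pwsriyecestqa" ✓)

mbxwxfnei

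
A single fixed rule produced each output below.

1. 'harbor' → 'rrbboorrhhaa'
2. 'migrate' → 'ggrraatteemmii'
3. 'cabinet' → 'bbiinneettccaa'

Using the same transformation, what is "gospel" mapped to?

Each output is the input with this applied: move the first 2 characters to the end (rotate left by 2), then double every character.
"gospel" → "ssppeellggoo".
(Check on "harbor": → "rborha" → "rrbboorrhhaa" ✓)

ssppeellggoo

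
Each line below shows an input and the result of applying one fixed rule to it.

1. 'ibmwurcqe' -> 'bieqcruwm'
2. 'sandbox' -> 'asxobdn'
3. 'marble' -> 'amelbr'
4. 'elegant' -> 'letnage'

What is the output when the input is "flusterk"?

The transformation: reverse the string, then move the last 2 characters to the front (rotate right by 2).
Doing the same to "flusterk": "lfkretsu".

lfkretsu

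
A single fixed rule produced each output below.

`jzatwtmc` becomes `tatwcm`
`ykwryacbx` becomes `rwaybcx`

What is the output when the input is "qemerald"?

emardl

The transformation: swap each adjacent pair of characters (1↔2, 3↔4, ...), then delete the first 2 characters.
Doing the same to "qemerald": "emardl".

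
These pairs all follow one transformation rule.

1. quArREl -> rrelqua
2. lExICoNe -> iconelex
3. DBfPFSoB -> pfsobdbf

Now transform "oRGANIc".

anicorg

The pattern: move the first 3 characters to the end (rotate left by 3), then convert every letter to lowercase.
Applying both steps to "oRGANIc": "ANIcoRG", then "anicorg".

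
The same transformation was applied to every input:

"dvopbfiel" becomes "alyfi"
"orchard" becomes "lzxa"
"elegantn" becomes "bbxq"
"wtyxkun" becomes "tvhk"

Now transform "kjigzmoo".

What's happening: keep every other character starting from the first (positions 1st, 3rd, 5th, ...), then shift every letter 3 places backward in the alphabet (wrapping around).
On "kjigzmoo": the first step gives "kizo", and the second then gives "hfwl".

hfwl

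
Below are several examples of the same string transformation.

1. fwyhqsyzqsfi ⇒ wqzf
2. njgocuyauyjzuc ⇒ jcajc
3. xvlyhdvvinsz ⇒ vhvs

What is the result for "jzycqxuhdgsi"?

zqhs

Each output is the input with this applied: keep one character in every 3, starting at position 2 (positions 2nd, 5th, 8th, ...).
On "jzycqxuhdgsi" that produces "zqhs".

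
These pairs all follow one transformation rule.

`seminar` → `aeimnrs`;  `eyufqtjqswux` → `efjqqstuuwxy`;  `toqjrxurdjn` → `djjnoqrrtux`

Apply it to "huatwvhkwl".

ahhkltuvww

The pattern: sort the characters into alphabetical order.
Applying that to "huatwvhkwl" gives "ahhkltuvww".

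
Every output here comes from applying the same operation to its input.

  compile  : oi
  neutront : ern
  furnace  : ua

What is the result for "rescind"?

ei

The pattern: swap the first and last characters, then keep one character in every 3, starting at position 2 (positions 2nd, 5th, 8th, ...).
Starting from "rescind": after the first operation, "descinr"; after the second, "ei".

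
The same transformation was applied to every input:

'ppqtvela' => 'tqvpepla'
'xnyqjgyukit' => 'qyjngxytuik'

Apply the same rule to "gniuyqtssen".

uiynqgtnses

The transformation: move the first 3 characters to the end (rotate left by 3), then take characters alternately from the front and the back (1st, last, 2nd, 2nd-last, ...).
On "gniuyqtssen": the first step gives "uyqtssengni", and the second then gives "uiynqgtnses".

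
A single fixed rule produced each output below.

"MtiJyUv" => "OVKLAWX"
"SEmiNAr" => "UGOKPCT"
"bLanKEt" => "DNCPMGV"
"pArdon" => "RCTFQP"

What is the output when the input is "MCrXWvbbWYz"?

The transformation: shift every letter 2 places forward in the alphabet (wrapping around), then convert every letter to uppercase.
Working it through for "MCrXWvbbWYz": intermediate "OEtZYxddYAb", final "OETZYXDDYAB".

OETZYXDDYAB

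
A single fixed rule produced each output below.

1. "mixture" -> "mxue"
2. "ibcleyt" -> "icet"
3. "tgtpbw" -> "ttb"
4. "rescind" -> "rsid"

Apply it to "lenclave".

Looking at the pairs, the operation is to keep every other character starting from the first (positions 1st, 3rd, 5th, ...).
So "lenclave" becomes "lnlv".

lnlv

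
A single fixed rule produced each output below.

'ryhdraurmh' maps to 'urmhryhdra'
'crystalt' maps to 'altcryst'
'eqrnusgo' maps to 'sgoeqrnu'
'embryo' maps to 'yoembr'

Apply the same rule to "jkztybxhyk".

Rule — swap the front and back halves of the string, then move the first character to the end.
Working it through for "jkztybxhyk": intermediate "bxhykjkzty", final "xhykjkztyb".

xhykjkztyb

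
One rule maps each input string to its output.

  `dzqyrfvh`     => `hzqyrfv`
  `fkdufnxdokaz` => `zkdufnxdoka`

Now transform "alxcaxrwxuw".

wlxcaxrwxu

The transformation: delete the first character, then move the last character to the front.
Starting from "alxcaxrwxuw": after the first operation, "lxcaxrwxuw"; after the second, "wlxcaxrwxu".
(Check on "fkdufnxdokaz": → "kdufnxdokaz" → "zkdufnxdoka" ✓)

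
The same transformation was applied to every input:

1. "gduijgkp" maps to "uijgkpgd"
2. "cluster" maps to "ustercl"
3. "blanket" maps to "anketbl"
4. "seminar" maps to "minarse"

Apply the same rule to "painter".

The rule is to move the first 2 characters to the end (rotate left by 2).
Applying that to "painter" gives "interpa".

interpa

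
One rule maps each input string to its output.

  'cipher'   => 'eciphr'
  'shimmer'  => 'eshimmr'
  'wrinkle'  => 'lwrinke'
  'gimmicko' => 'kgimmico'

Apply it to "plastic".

iplastc

Each output is the input with this applied: move the last character to the front, then swap the first and last characters.
For "plastic", step one produces "cplasti"; step two turns that into "iplastc".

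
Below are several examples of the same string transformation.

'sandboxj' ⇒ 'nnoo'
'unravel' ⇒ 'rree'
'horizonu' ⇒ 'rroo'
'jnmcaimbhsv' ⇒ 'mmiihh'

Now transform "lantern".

In each case the input is transformed by: keep one character in every 3, starting at position 3 (positions 3rd, 6th, 9th, ...), then double every character.
Starting from "lantern": after the first operation, "nr"; after the second, "nnrr".
(Check on "horizonu": → "ro" → "rroo" ✓)

nnrr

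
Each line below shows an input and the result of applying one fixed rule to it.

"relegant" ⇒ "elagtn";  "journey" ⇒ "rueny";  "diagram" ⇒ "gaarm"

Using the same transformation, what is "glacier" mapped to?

caeir

The rule is to swap each adjacent pair of characters (1↔2, 3↔4, ...), then delete the first 2 characters.
Applying both steps to "glacier": "lgcaeir", then "caeir".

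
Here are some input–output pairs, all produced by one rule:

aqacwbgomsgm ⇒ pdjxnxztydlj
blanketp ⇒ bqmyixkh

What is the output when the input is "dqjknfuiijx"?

Each output is the input with this applied: shift every letter 3 places backward in the alphabet (wrapping around), then move the last 3 characters to the front (rotate right by 3).
"dqjknfuiijx" → "anghkcrffgu" → "fguanghkcrf".

fguanghkcrf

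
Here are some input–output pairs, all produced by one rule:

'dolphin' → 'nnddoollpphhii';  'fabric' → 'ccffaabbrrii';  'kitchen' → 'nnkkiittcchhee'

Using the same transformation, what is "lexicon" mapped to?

nnlleexxiiccoo

Looking at the pairs, the operation is to move the last character to the front, then double every character.
For "lexicon", step one produces "nlexico"; step two turns that into "nnlleexxiiccoo".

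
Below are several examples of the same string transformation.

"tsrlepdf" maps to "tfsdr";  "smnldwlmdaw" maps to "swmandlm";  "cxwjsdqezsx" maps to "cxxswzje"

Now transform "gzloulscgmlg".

ggzllmogu

Each output is the input with this applied: take characters alternately from the front and the back (1st, last, 2nd, 2nd-last, ...), then delete the last 3 characters.
For "gzloulscgmlg", step one produces "ggzllmogucls"; step two turns that into "ggzllmogu".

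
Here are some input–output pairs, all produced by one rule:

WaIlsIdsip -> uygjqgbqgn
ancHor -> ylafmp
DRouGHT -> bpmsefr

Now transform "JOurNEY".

hmsplcw

Looking at the pairs, the operation is to shift every letter 2 places backward in the alphabet (wrapping around), then convert every letter to lowercase.
Starting from "JOurNEY": after the first operation, "HMspLCW"; after the second, "hmsplcw".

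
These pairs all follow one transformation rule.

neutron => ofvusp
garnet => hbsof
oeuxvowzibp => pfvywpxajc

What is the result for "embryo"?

fncsz

The rule is to shift every letter 1 place forward in the alphabet (wrapping around), then delete the last character.
"embryo" → "fncszp" → "fncsz".
(Check on "oeuxvowzibp": → "pfvywpxajcq" → "pfvywpxajc" ✓)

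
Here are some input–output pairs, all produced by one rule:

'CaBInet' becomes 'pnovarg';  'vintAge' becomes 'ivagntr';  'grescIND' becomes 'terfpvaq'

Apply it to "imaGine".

What's happening: shift every letter 13 places forward in the alphabet (wrapping around) — i.e. ROT13, then convert every letter to lowercase.
So "imaGine" becomes "vzntvar".

vzntvar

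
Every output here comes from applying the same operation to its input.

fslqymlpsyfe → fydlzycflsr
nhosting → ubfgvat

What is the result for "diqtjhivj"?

The pattern: shift every letter 13 places forward in the alphabet (wrapping around) — i.e. ROT13, then delete the first character.
Applying both steps to "diqtjhivj": "qvdgwuviw", then "vdgwuviw".

vdgwuviw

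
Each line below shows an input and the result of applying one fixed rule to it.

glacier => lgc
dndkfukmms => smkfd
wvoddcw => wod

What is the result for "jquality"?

Each output is the input with this applied: sort the characters into reverse alphabetical order, then keep every other character starting from the second (positions 2nd, 4th, 6th, ...).
Applying both steps to "jquality": "yutqljia", then "uqja".

uqja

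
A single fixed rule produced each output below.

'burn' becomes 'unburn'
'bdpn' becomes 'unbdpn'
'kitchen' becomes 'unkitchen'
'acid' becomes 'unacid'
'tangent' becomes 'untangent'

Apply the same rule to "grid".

In each case the input is transformed by: prepend "un".
Doing the same to "grid": "ungrid".

ungrid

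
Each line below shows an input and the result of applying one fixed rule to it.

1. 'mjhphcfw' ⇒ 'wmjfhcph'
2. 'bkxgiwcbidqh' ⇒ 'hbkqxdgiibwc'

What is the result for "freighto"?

The transformation: swap the first and last characters, then take characters alternately from the front and the back (1st, last, 2nd, 2nd-last, ...).
On "freighto" that produces "ofrtehig".
(Check on "mjhphcfw": → "wjhphcfm" → "wmjfhcph" ✓)

ofrtehig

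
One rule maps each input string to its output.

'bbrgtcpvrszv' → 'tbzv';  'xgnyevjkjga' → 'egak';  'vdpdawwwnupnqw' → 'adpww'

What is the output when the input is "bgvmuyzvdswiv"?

The rule is to keep one character in every 3, starting at position 2 (positions 2nd, 5th, 8th, ...), then swap each adjacent pair of characters (1↔2, 3↔4, ...).
Doing the same to "bgvmuyzvdswiv": "ugwv".

ugwv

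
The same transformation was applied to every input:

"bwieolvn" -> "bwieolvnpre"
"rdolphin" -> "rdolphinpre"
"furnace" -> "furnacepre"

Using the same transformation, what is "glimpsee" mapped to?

The rule is to append "pre".
On "glimpsee" that produces "glimpseepre".

glimpseepre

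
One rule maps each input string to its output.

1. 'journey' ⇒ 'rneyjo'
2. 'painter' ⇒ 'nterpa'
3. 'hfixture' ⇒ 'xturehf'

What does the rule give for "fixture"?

turefi

The rule is to move the first 3 characters to the end (rotate left by 3), then delete the last character.
On "fixture" that produces "turefi".
(Check on "hfixture": → "xturehfi" → "xturehf" ✓)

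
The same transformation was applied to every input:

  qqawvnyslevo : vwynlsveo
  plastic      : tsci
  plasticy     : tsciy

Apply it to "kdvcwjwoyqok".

wcwjyooqk

The rule is to delete the first 3 characters, then swap each adjacent pair of characters (1↔2, 3↔4, ...).
For "kdvcwjwoyqok", step one produces "cwjwoyqok"; step two turns that into "wcwjyooqk".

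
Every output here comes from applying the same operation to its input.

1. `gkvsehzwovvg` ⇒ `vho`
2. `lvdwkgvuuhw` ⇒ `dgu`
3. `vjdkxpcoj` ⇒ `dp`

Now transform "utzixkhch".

Looking at the pairs, the operation is to delete the last 2 characters, then keep one character in every 3, starting at position 3 (positions 3rd, 6th, 9th, ...).
For "utzixkhch", step one produces "utzixkh"; step two turns that into "zk".

zk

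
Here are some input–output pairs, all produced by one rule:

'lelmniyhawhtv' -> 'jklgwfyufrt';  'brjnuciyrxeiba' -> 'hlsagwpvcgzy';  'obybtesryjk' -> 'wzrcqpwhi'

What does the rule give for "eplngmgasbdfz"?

jlekeyqzbdx

The rule is to delete the first 2 characters, then shift every letter 2 places backward in the alphabet (wrapping around).
Applying both steps to "eplngmgasbdfz": "lngmgasbdfz", then "jlekeyqzbdx".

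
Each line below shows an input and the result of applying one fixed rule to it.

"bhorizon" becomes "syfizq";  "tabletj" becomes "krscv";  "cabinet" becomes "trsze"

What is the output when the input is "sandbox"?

jreus

Looking at the pairs, the operation is to shift every letter 9 places backward in the alphabet (wrapping around), then delete the last 2 characters.
On "sandbox": the first step gives "jreusfo", and the second then gives "jreus".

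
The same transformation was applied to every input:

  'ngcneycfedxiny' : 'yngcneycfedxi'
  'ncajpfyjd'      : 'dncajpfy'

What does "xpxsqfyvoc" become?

cxpxsqfyv

What's happening: move the last 2 characters to the front (rotate right by 2), then delete the first character.
For "xpxsqfyvoc", step one produces "ocxpxsqfyv"; step two turns that into "cxpxsqfyv".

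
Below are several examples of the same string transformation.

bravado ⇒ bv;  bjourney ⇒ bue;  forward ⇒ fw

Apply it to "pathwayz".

The pattern: move the last character to the front, then keep one character in every 3, starting at position 2 (positions 2nd, 5th, 8th, ...).
Starting from "pathwayz": after the first operation, "zpathway"; after the second, "phy".

phy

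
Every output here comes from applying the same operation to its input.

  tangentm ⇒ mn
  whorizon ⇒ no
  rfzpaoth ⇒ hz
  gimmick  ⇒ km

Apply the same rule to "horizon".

Looking at the pairs, the operation is to move the last 3 characters to the front (rotate right by 3), then keep one character in every 3, starting at position 3 (positions 3rd, 6th, 9th, ...).
Starting from "horizon": after the first operation, "zonhori"; after the second, "nr".

nr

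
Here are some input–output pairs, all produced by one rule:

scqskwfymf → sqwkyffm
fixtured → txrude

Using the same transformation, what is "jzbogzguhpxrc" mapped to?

obzgugphrxc

Rule — swap each adjacent pair of characters (1↔2, 3↔4, ...), then delete the first 2 characters.
Applying both steps to "jzbogzguhpxrc": "zjobzgugphrxc", then "obzgugphrxc".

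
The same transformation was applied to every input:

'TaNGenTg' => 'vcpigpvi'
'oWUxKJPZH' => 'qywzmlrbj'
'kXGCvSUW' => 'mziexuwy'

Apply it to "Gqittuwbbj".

In each case the input is transformed by: shift every letter 2 places forward in the alphabet (wrapping around), then convert every letter to lowercase.
On "Gqittuwbbj": the first step gives "Iskvvwyddl", and the second then gives "iskvvwyddl".

iskvvwyddl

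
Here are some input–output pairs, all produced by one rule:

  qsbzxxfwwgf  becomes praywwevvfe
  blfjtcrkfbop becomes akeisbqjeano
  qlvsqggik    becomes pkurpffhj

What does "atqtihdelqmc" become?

zspshgcdkplb

In each case the input is transformed by: shift every letter 1 place backward in the alphabet (wrapping around).
"atqtihdelqmc" → "zspshgcdkplb".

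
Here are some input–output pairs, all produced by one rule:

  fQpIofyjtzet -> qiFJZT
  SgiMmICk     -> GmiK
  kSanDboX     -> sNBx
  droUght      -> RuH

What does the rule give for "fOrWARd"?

owr

What's happening: flip the case of every letter, then keep every other character starting from the second (positions 2nd, 4th, 6th, ...).
Working it through for "fOrWARd": intermediate "FoRwarD", final "owr".
(Check on "fQpIofyjtzet": → "FqPiOFYJTZET" → "qiFJZT" ✓)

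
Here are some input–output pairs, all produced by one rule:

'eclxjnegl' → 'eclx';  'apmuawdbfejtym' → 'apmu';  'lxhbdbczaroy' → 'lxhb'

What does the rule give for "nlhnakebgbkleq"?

The pattern: keep only the first 4 characters.
"nlhnakebgbkleq" → "nlhn".

nlhn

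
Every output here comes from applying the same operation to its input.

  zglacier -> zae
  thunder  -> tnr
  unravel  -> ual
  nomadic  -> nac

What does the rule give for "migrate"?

mre

What's happening: keep one character in every 3, starting at position 1 (positions 1st, 4th, 7th, ...).
For "migrate" the result is "mre".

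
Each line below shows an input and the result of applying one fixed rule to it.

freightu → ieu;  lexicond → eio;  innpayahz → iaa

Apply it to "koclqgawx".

oa

The rule is to swap each adjacent pair of characters (1↔2, 3↔4, ...), then keep only the vowels.
On "koclqgawx": the first step gives "oklcgqwax", and the second then gives "oa".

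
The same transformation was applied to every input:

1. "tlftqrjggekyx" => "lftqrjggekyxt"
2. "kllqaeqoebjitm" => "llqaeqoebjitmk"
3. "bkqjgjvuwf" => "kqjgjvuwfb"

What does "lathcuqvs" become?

The transformation: move the first character to the end.
Doing the same to "lathcuqvs": "athcuqvsl".

athcuqvsl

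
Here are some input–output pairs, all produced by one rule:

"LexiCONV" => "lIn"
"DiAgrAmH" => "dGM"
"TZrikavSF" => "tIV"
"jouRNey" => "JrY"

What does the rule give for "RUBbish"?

Rule — keep one character in every 3, starting at position 1 (positions 1st, 4th, 7th, ...), then flip the case of every letter.
"RUBbish" → "Rbh" → "rBH".

rBH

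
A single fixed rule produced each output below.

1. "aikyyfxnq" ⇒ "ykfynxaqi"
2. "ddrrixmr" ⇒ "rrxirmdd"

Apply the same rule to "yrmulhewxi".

umhlweixry

Each output is the input with this applied: move the first 2 characters to the end (rotate left by 2), then swap each adjacent pair of characters (1↔2, 3↔4, ...).
Working it through for "yrmulhewxi": intermediate "mulhewxiyr", final "umhlweixry".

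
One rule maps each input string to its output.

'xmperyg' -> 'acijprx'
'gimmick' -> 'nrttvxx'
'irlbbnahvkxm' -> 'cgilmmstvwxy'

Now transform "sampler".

acdlpwx

What's happening: shift every letter 11 places forward in the alphabet (wrapping around), then sort the characters into alphabetical order.
So "sampler" becomes "acdlpwx".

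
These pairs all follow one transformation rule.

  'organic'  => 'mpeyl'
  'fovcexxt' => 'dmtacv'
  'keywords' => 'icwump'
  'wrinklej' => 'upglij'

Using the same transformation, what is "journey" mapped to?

The pattern: shift every letter 2 places backward in the alphabet (wrapping around), then delete the last 2 characters.
"journey" → "hmsplcw" → "hmspl".

hmspl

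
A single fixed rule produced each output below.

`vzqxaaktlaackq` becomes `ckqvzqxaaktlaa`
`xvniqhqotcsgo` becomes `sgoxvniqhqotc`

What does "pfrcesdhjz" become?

hjzpfrcesd

The pattern: move the last 3 characters to the front (rotate right by 3).
For "pfrcesdhjz" the result is "hjzpfrcesd".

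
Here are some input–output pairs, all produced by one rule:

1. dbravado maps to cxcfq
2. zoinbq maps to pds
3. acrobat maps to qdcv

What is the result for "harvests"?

xguvu

The transformation: shift every letter 2 places forward in the alphabet (wrapping around), then delete the first 3 characters.
Starting from "harvests": after the first operation, "jctxguvu"; after the second, "xguvu".
(Check on "acrobat": → "cetqdcv" → "qdcv" ✓)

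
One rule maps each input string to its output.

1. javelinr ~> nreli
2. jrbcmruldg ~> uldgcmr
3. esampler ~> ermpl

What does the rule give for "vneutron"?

Looking at the pairs, the operation is to delete the first 3 characters, then move the first 3 characters to the end (rotate left by 3).
Working it through for "vneutron": intermediate "utron", final "onutr".

onutr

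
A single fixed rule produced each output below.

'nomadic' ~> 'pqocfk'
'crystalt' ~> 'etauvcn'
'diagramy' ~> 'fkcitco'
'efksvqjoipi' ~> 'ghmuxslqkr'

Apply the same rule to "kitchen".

mkvejg

The pattern: delete the last character, then shift every letter 2 places forward in the alphabet (wrapping around).
"kitchen" → "kitche" → "mkvejg".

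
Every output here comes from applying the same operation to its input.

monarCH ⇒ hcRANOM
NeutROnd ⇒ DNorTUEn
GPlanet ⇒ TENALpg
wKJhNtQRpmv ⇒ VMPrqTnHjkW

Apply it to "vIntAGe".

EgaTNiV

The rule is to flip the case of every letter, then reverse the string.
For "vIntAGe", step one produces "ViNTagE"; step two turns that into "EgaTNiV".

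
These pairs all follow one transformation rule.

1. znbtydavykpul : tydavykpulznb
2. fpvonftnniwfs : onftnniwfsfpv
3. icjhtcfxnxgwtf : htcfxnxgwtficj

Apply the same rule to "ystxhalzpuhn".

xhalzpuhnyst

In each case the input is transformed by: move the first 3 characters to the end (rotate left by 3).
Doing the same to "ystxhalzpuhn": "xhalzpuhnyst".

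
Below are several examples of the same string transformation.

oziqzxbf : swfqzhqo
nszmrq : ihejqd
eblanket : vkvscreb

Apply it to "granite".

In each case the input is transformed by: move the last 2 characters to the front (rotate right by 2), then shift every letter 9 places backward in the alphabet (wrapping around).
"granite" → "kvxirez".

kvxirez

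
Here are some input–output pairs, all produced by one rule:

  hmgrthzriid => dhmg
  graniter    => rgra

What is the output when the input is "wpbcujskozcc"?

What's happening: move the last character to the front, then keep only the first 4 characters.
Applying both steps to "wpbcujskozcc": "cwpbcujskozc", then "cwpb".

cwpb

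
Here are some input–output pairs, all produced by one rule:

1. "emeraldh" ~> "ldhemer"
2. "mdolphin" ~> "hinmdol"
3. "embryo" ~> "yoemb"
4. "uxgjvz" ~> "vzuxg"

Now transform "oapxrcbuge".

bugeoapxr

Rule — swap the front and back halves of the string, then delete the first character.
Applying both steps to "oapxrcbuge": "cbugeoapxr", then "bugeoapxr".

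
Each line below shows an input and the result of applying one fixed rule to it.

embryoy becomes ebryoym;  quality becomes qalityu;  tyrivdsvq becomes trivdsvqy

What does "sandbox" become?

The transformation: move the first character to the end, then swap the first and last characters.
On "sandbox": the first step gives "andboxs", and the second then gives "sndboxa".

sndboxa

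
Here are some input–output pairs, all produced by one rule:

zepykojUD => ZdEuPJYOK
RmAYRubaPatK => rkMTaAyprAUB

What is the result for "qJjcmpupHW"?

QwjhJPCUMP

The rule is to flip the case of every letter, then take characters alternately from the front and the back (1st, last, 2nd, 2nd-last, ...).
Starting from "qJjcmpupHW": after the first operation, "QjJCMPUPhw"; after the second, "QwjhJPCUMP".
(Check on "zepykojUD": → "ZEPYKOJud" → "ZdEuPJYOK" ✓)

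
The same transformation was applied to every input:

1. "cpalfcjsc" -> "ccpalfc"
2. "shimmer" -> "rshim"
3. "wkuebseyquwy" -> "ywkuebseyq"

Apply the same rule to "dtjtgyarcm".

mdtjtgya

Each output is the input with this applied: move the last character to the front, then delete the last 2 characters.
On "dtjtgyarcm": the first step gives "mdtjtgyarc", and the second then gives "mdtjtgya".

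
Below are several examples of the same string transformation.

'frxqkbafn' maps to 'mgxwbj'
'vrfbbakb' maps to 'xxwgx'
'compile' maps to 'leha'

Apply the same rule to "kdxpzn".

lvj

In each case the input is transformed by: shift every letter 4 places backward in the alphabet (wrapping around), then delete the first 3 characters.
Applying that to "kdxpzn" gives "lvj".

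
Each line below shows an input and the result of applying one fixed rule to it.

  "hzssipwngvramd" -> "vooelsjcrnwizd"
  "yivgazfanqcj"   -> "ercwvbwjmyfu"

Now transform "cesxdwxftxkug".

aotzstbptgqcy

Looking at the pairs, the operation is to move the first character to the end, then shift every letter 4 places backward in the alphabet (wrapping around).
On "cesxdwxftxkug" that produces "aotzstbptgqcy".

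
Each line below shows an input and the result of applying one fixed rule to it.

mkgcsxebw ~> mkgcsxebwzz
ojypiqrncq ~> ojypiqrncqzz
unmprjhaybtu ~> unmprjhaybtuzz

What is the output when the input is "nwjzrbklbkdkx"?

The transformation: append "zz".
"nwjzrbklbkdkx" → "nwjzrbklbkdkxzz".

nwjzrbklbkdkxzz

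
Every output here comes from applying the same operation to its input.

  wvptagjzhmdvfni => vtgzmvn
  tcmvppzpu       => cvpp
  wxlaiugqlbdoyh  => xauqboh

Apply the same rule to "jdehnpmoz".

What's happening: keep every other character starting from the second (positions 2nd, 4th, 6th, ...).
Applying that to "jdehnpmoz" gives "dhpo".

dhpo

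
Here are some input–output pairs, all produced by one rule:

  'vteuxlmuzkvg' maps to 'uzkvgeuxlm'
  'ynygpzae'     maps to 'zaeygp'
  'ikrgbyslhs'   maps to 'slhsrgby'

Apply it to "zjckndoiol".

In each case the input is transformed by: delete the first 2 characters, then swap the front and back halves of the string.
"zjckndoiol" → "ckndoiol" → "oiolcknd".
(Check on "ynygpzae": → "ygpzae" → "zaeygp" ✓)

oiolcknd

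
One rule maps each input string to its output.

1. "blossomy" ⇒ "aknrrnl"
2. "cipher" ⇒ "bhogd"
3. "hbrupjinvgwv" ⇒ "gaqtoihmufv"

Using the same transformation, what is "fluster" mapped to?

Each output is the input with this applied: delete the last character, then shift every letter 1 place backward in the alphabet (wrapping around).
On "fluster": the first step gives "fluste", and the second then gives "ektrsd".

ektrsd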